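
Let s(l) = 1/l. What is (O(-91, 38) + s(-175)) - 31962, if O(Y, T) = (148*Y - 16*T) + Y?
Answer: -8072576/175 ≈ -46129.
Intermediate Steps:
O(Y, T) = -16*T + 149*Y (O(Y, T) = (-16*T + 148*Y) + Y = -16*T + 149*Y)
(O(-91, 38) + s(-175)) - 31962 = ((-16*38 + 149*(-91)) + 1/(-175)) - 31962 = ((-608 - 13559) - 1/175) - 31962 = (-14167 - 1/175) - 31962 = -2479226/175 - 31962 = -8072576/175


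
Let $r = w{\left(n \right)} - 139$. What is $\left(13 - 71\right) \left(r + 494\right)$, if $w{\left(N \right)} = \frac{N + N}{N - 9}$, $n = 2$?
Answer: $- \frac{143898}{7} \approx -20557.0$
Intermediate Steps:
$w{\left(N \right)} = \frac{2 N}{-9 + N}$
$r = - \frac{977}{7}$ ($r = 2 \cdot 2 \frac{1}{-9 + 2} - 139 = 2 \cdot 2 \frac{1}{-7} - 139 = 2 \cdot 2 \left(- \frac{1}{7}\right) - 139 = - \frac{4}{7} - 139 = - \frac{977}{7} \approx -139.57$)
$\left(13 - 71\right) \left(r + 494\right) = \left(13 - 71\right) \left(- \frac{977}{7} + 494\right) = \left(-58\right) \frac{2481}{7} = - \frac{143898}{7}$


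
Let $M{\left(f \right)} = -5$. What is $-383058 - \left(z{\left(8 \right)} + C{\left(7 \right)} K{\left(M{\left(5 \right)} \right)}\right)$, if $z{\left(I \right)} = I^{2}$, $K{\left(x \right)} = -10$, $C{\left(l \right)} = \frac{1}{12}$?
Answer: $- \frac{2298727}{6} \approx -3.8312 \cdot 10^{5}$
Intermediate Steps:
$C{\left(l \right)} = \frac{1}{12}$
$-383058 - \left(z{\left(8 \right)} + C{\left(7 \right)} K{\left(M{\left(5 \right)} \right)}\right) = -383058 - \left(8^{2} + \frac{1}{12} \left(-10\right)\right) = -383058 - \left(64 - \frac{5}{6}\right) = -383058 - \frac{379}{6} = - \frac{2298727}{6}$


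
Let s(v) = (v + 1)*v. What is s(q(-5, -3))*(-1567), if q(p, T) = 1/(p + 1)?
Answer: 4701/16 ≈ 293.81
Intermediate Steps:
q(p, T) = 1/(1 + p)
s(v) = v*(1 + v) (s(v) = (1 + v)*v = v*(1 + v))
s(q(-5, -3))*(-1567) = ((1 + 1/(1 - 5))/(1 - 5))*(-1567) = ((1 + 1/(-4))/(-4))*(-1567) = -(1 - ¼)/4*(-1567) = -¼*¾*(-1567) = -3/16*(-1567) = 4701/16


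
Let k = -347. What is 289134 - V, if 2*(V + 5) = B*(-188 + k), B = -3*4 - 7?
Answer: 568113/2 ≈ 2.8406e+5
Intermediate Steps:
B = -19 (B = -12 - 7 = -19)
V = 10155/2 (V = -5 + (-19*(-188 - 347))/2 = -5 + (-19*(-535))/2 = -5 + (½)*10165 = -5 + 10165/2 = 10155/2 ≈ 5077.5)
289134 - V = 289134 - 1*10155/2 = 289134 - 10155/2 = 568113/2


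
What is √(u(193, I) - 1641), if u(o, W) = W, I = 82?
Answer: I*√1559 ≈ 39.484*I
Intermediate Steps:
√(u(193, I) - 1641) = √(82 - 1641) = √(-1559) = I*√1559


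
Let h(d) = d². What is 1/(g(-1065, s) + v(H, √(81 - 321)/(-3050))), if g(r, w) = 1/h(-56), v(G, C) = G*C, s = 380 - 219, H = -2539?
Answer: 1458632000/760779420326117 - 15231569059840*I*√15/760779420326117 ≈ 1.9173e-6 - 0.077541*I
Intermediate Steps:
s = 161
v(G, C) = C*G
g(r, w) = 1/3136 (g(r, w) = 1/((-56)²) = 1/3136)
1/(g(-1065, s) + v(H, √(81 - 321)/(-3050))) = 1/(1/3136 + (√(81 - 321)/(-3050))*(-2539)) = 1/(1/3136 + (√(-240)*(-1/3050))*(-2539)) = 1/(1/3136 + ((4*I*√15)*(-1/3050))*(-2539)) = 1/(1/3136 - 2*I*√15/1525*(-2539)) = 1/(1/3136 + 5078*I*√15/1525)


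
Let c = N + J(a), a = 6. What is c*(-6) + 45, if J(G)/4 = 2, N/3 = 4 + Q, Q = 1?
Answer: -93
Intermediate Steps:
N = 15 (N = 3*(4 + 1) = 3*5 = 15)
J(G) = 8 (J(G) = 4*2 = 8)
c = 23 (c = 15 + 8 = 23)
c*(-6) + 45 = 23*(-6) + 45 = -138 + 45 = -93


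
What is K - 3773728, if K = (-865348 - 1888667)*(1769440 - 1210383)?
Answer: -1539655137583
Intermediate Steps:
K = -1539651363855 (K = -2754015*559057 = -1539651363855)
K - 3773728 = -1539651363855 - 3773728 = -1539655137583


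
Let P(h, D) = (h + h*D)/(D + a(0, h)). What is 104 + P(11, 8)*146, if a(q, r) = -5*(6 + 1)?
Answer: -1294/3 ≈ -431.33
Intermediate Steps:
a(q, r) = -35 (a(q, r) = -5*7 = -35)
P(h, D) = (h + D*h)/(-35 + D) (P(h, D) = (h + h*D)/(D - 35) = (h + D*h)/(-35 + D))
104 + P(11, 8)*146 = 104 + (11*(1 + 8)/(-35 + 8))*146 = 104 + (11*9/(-27))*146 = 104 + (11*(-1/27)*9)*146 = 104 - 11/3*146 = 104 - 1606/3 = -1294/3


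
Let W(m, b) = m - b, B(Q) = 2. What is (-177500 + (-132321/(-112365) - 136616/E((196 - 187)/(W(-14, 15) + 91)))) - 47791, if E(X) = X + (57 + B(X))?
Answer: -31260241544126/137347485 ≈ -2.2760e+5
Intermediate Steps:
E(X) = 59 + X (E(X) = X + (57 + 2) = X + 59 = 59 + X)
(-177500 + (-132321/(-112365) - 136616/E((196 - 187)/(W(-14, 15) + 91)))) - 47791 = (-177500 + (-132321/(-112365) - 136616/(59 + (196 - 187)/((-14 - 1*15) + 91)))) - 47791 = (-177500 + (-132321*(-1/112365) - 136616/(59 + 9/((-14 - 15) + 91)))) - 47791 = (-177500 + (44107/37455 - 136616/(59 + 9/(-29 + 91)))) - 47791 = (-177500 + (44107/37455 - 136616/(59 + 9/62))) - 47791 = (-177500 + (44107/37455 - 136616/3667/62)) - 47791 = (-177500 + (44107/37455 - 136616*62/3667)) - 47791 = (-177500 + (44107/37455 - 8470192/3667)) - 47791 = (-177500 - 317089300991/137347485) - 47791 = -24696267888491/137347485 - 47791 = -31260241544126/137347485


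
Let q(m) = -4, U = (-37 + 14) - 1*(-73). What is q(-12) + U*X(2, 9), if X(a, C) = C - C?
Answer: -4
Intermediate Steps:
X(a, C) = 0
U = 50 (U = -23 + 73 = 50)
q(-12) + U*X(2, 9) = -4 + 50*0 = -4 + 0 = -4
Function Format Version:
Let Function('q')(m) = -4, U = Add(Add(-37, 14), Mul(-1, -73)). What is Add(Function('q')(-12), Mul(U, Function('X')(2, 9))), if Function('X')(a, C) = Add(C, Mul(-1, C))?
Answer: -4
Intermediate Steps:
Function('X')(a, C) = 0
U = 50 (U = Add(-23, 73) = 50)
Add(Function('q')(-12), Mul(U, Function('X')(2, 9))) = Add(-4, Mul(50, 0)) = Add(-4, 0) = -4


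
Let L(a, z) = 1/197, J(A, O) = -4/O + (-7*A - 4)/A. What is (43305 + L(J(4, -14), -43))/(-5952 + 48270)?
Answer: 4265543/4168323 ≈ 1.0233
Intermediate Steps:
J(A, O) = -4/O + (-4 - 7*A)/A
L(a, z) = 1/197
(43305 + L(J(4, -14), -43))/(-5952 + 48270) = (43305 + 1/197)/(-5952 + 48270) = (8531086/197)/42318 = (8531086/197)*(1/42318) = 4265543/4168323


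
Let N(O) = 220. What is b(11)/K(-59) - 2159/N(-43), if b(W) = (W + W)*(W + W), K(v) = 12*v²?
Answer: -22519817/2297460 ≈ -9.8020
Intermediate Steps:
b(W) = 4*W² (b(W) = (2*W)*(2*W) = 4*W²)
b(11)/K(-59) - 2159/N(-43) = (4*11²)/((12*(-59)²)) - 2159/220 = (4*121)/((12*3481)) - 2159*1/220 = 484/41772 - 2159/220 = 484*(1/41772) - 2159/220 = 121/10443 - 2159/220 = -22519817/2297460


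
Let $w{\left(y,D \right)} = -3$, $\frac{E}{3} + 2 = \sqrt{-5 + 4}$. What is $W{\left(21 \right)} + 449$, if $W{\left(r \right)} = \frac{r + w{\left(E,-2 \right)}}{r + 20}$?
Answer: $\frac{18427}{41} \approx 449.44$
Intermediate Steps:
$E = -6 + 3 i$ ($E = -6 + 3 \sqrt{-5 + 4} = -6 + 3 \sqrt{-1} = -6 + 3 i \approx -6.0 + 3.0 i$)
$W{\left(r \right)} = \frac{-3 + r}{20 + r}$ ($W{\left(r \right)} = \frac{r - 3}{r + 20} = \frac{-3 + r}{20 + r}$)
$W{\left(21 \right)} + 449 = \frac{-3 + 21}{20 + 21} + 449 = \frac{1}{41} \cdot 18 + 449 = \frac{18}{41} + 449 = \frac{18427}{41}$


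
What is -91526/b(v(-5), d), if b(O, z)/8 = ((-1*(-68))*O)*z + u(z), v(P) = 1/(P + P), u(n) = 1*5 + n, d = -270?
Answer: -45763/6284 ≈ -7.2825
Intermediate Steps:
u(n) = 5 + n
v(P) = 1/(2*P)
b(O, z) = 40 + 8*z + 544*O*z (b(O, z) = 8*(((-1*(-68))*O)*z + (5 + z)) = 8*((68*O)*z + (5 + z)) = 8*(68*O*z + (5 + z)) = 8*(5 + z + 68*O*z) = 40 + 8*z + 544*O*z)
-91526/b(v(-5), d) = -91526/(40 + 8*(-270) + 544*((1/2)/(-5))*(-270)) = -91526/(40 - 2160 + 544*((1/2)*(-1/5))*(-270)) = -91526/(40 - 2160 + 544*(-1/10)*(-270)) = -91526/(40 - 2160 + 14688) = -91526/12568 = -91526*1/12568 = -45763/6284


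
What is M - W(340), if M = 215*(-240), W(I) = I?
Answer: -51940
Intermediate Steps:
M = -51600
M - W(340) = -51600 - 1*340 = -51600 - 340 = -51940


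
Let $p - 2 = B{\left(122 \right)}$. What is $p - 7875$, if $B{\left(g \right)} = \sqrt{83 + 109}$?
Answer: $-7873 + 8 \sqrt{3} \approx -7859.1$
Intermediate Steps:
$B{\left(g \right)} = 8 \sqrt{3}$ ($B{\left(g \right)} = \sqrt{192} = 8 \sqrt{3}$)
$p = 2 + 8 \sqrt{3} \approx 15.856$
$p - 7875 = \left(2 + 8 \sqrt{3}\right) - 7875 = -7873 + 8 \sqrt{3}$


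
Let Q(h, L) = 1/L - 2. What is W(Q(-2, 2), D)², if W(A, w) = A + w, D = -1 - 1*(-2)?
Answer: ¼ ≈ 0.25000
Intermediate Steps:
Q(h, L) = -2 + 1/L
D = 1 (D = -1 + 2 = 1)
W(Q(-2, 2), D)² = ((-2 + 1/2) + 1)² = ((-2 + ½) + 1)² = (-3/2 + 1)² = (-½)² = ¼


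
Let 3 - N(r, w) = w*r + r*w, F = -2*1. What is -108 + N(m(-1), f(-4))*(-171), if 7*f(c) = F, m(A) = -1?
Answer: -3663/7 ≈ -523.29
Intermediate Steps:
F = -2
f(c) = -2/7 (f(c) = (⅐)*(-2) = -2/7)
N(r, w) = 3 - 2*r*w (N(r, w) = 3 - (w*r + r*w) = 3 - (r*w + r*w) = 3 - 2*r*w)
-108 + N(m(-1), f(-4))*(-171) = -108 + (3 - 2*(-1)*(-2/7))*(-171) = -108 + (3 - 4/7)*(-171) = -108 + (17/7)*(-171) = -108 - 2907/7 = -3663/7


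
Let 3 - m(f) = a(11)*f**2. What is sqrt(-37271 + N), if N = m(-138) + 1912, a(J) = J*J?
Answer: 4*I*sqrt(146230) ≈ 1529.6*I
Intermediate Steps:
a(J) = J**2
m(f) = 3 - 121*f**2 (m(f) = 3 - 11**2*f**2 = 3 - 121*f**2)
N = -2302409 (N = (3 - 121*(-138)**2) + 1912 = (3 - 121*19044) + 1912 = (3 - 2304324) + 1912 = -2304321 + 1912 = -2302409)
sqrt(-37271 + N) = sqrt(-37271 - 2302409) = sqrt(-2339680) = 4*I*sqrt(146230)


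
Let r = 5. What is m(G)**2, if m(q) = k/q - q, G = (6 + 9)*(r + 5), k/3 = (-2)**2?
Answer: 14047504/625 ≈ 22476.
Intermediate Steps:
k = 12 (k = 3*(-2)**2 = 3*4 = 12)
G = 150 (G = (6 + 9)*(5 + 5) = 15*10 = 150)
m(q) = -q + 12/q (m(q) = 12/q - q = -q + 12/q)
m(G)**2 = (-1*150 + 12/150)**2 = (-150 + 12*(1/150))**2 = (-150 + 2/25)**2 = (-3748/25)**2 = 14047504/625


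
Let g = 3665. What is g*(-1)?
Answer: -3665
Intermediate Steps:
g*(-1) = 3665*(-1) = -3665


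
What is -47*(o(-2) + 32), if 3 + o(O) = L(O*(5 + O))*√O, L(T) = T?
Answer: -1363 + 282*I*√2 ≈ -1363.0 + 398.81*I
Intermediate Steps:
o(O) = -3 + O^(3/2)*(5 + O) (o(O) = -3 + (O*(5 + O))*√O = -3 + O^(3/2)*(5 + O))
-47*(o(-2) + 32) = -47*((-3 + (-2)^(3/2)*(5 - 2)) + 32) = -47*((-3 - 2*I*√2*3) + 32) = -47*((-3 - 6*I*√2) + 32) = -47*(29 - 6*I*√2) = -1363 + 282*I*√2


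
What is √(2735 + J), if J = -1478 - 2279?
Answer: I*√1022 ≈ 31.969*I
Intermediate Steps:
J = -3757
√(2735 + J) = √(2735 - 3757) = √(-1022) = I*√1022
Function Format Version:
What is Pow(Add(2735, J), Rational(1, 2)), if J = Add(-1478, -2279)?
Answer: Mul(I, Pow(1022, Rational(1, 2))) ≈ Mul(31.969, I)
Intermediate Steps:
J = -3757
Pow(Add(2735, J), Rational(1, 2)) = Pow(Add(2735, -3757), Rational(1, 2)) = Pow(-1022, Rational(1, 2)) = Mul(I, Pow(1022, Rational(1, 2)))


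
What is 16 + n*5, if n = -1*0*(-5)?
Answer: 16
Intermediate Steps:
n = 0 (n = 0*(-5) = 0)
16 + n*5 = 16 + 0*5 = 16 + 0 = 16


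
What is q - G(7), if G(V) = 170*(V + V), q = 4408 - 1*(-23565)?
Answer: 25593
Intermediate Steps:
q = 27973 (q = 4408 + 23565 = 27973)
G(V) = 340*V (G(V) = 170*(2*V) = 340*V)
q - G(7) = 27973 - 340*7 = 27973 - 1*2380 = 27973 - 2380 = 25593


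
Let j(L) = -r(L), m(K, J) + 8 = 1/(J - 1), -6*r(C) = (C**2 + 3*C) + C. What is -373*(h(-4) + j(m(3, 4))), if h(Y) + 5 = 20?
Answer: -396499/54 ≈ -7342.6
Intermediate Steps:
h(Y) = 15 (h(Y) = -5 + 20 = 15)
r(C) = -2*C/3 - C**2/6 (r(C) = -((C**2 + 3*C) + C)/6 = -(C**2 + 4*C)/6 = -2*C/3 - C**2/6)
m(K, J) = -8 + 1/(-1 + J) (m(K, J) = -8 + 1/(J - 1) = -8 + 1/(-1 + J))
j(L) = L*(4 + L)/6 (j(L) = -(-1)*L*(4 + L)/6 = L*(4 + L)/6)
-373*(h(-4) + j(m(3, 4))) = -373*(15 + ((9 - 8*4)/(-1 + 4))*(4 + (9 - 8*4)/(-1 + 4))/6) = -373*(15 + ((9 - 32)/3)*(4 + (9 - 32)/3)/6) = -373*(15 + ((1/3)*(-23))*(4 + (1/3)*(-23))/6) = -373*(15 + (1/6)*(-23/3)*(4 - 23/3)) = -373*(15 + (1/6)*(-23/3)*(-11/3)) = -373*(15 + 253/54) = -373*1063/54 = -396499/54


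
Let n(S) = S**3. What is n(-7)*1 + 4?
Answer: -339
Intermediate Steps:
n(-7)*1 + 4 = (-7)**3*1 + 4 = -343*1 + 4 = -343 + 4 = -339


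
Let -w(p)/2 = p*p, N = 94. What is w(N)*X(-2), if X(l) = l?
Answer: 35344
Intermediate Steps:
w(p) = -2*p² (w(p) = -2*p*p = -2*p²)
w(N)*X(-2) = -2*94²*(-2) = -2*8836*(-2) = -17672*(-2) = 35344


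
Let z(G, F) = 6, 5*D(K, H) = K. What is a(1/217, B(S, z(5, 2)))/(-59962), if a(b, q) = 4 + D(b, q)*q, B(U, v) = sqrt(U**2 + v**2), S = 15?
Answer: -2/29981 - 3*sqrt(29)/65058770 ≈ -6.6957e-5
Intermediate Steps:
D(K, H) = K/5
a(b, q) = 4 + b*q/5 (a(b, q) = 4 + (b/5)*q = 4 + b*q/5)
a(1/217, B(S, z(5, 2)))/(-59962) = (4 + (1/5)*sqrt(15**2 + 6**2)/217)/(-59962) = (4 + (1/5)*(1/217)*sqrt(225 + 36))*(-1/59962) = (4 + (1/5)*(1/217)*sqrt(261))*(-1/59962) = (4 + (1/5)*(1/217)*(3*sqrt(29)))*(-1/59962) = (4 + 3*sqrt(29)/1085)*(-1/59962) = -2/29981 - 3*sqrt(29)/65058770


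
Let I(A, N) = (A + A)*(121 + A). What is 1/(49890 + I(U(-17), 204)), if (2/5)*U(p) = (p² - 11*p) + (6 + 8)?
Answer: 1/3347590 ≈ 2.9872e-7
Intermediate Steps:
U(p) = 35 - 55*p/2 + 5*p²/2 (U(p) = 5*((p² - 11*p) + (6 + 8))/2 = 5*((p² - 11*p) + 14)/2 = 5*(14 + p² - 11*p)/2 = 35 - 55*p/2 + 5*p²/2)
I(A, N) = 2*A*(121 + A) (I(A, N) = (2*A)*(121 + A) = 2*A*(121 + A))
1/(49890 + I(U(-17), 204)) = 1/(49890 + 2*(35 - 55/2*(-17) + (5/2)*(-17)²)*(121 + (35 - 55/2*(-17) + (5/2)*(-17)²))) = 1/(49890 + 2*(35 + 935/2 + (5/2)*289)*(121 + (35 + 935/2 + (5/2)*289))) = 1/(49890 + 2*(35 + 935/2 + 1445/2)*(121 + (35 + 935/2 + 1445/2))) = 1/(49890 + 2*1225*(121 + 1225)) = 1/(49890 + 2*1225*1346) = 1/(49890 + 3297700) = 1/3347590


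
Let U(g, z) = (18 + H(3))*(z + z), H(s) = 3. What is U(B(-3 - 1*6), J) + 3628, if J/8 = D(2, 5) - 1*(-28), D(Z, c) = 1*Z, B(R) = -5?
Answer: 13708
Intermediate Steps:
D(Z, c) = Z
J = 240 (J = 8*(2 - 1*(-28)) = 8*(2 + 28) = 8*30 = 240)
U(g, z) = 42*z (U(g, z) = (18 + 3)*(z + z) = 21*(2*z) = 42*z)
U(B(-3 - 1*6), J) + 3628 = 42*240 + 3628 = 10080 + 3628 = 13708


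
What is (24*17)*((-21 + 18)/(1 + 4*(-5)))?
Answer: 1224/19 ≈ 64.421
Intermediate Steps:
(24*17)*((-21 + 18)/(1 + 4*(-5))) = 408*(-3/(1 - 20)) = 408*(-3/(-19)) = 408*(-3*(-1/19)) = 408*(3/19) = 1224/19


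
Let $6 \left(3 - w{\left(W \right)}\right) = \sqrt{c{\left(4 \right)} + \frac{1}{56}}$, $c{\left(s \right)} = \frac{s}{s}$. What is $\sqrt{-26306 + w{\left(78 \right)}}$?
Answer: $\frac{\sqrt{-185593968 - 42 \sqrt{798}}}{84} \approx 162.18 i$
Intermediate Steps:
$c{\left(s \right)} = 1$
$w{\left(W \right)} = 3 - \frac{\sqrt{798}}{168}$ ($w{\left(W \right)} = 3 - \frac{\sqrt{1 + \frac{1}{56}}}{6} = 3 - \frac{\sqrt{\frac{57}{56}}}{6} = 3 - \frac{\frac{1}{28} \sqrt{798}}{6} = 3 - \frac{\sqrt{798}}{168}$)
$\sqrt{-26306 + w{\left(78 \right)}} = \sqrt{-26306 + \left(3 - \frac{\sqrt{798}}{168}\right)} = \sqrt{-26303 - \frac{\sqrt{798}}{168}}$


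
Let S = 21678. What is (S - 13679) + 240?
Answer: 8239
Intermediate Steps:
(S - 13679) + 240 = (21678 - 13679) + 240 = 7999 + 240 = 8239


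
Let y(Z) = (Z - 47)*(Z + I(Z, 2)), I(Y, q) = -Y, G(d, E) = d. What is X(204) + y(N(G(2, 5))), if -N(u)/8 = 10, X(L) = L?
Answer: 204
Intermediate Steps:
N(u) = -80 (N(u) = -8*10 = -80)
y(Z) = 0 (y(Z) = (Z - 47)*(Z - Z) = (-47 + Z)*0 = 0)
X(204) + y(N(G(2, 5))) = 204 + 0 = 204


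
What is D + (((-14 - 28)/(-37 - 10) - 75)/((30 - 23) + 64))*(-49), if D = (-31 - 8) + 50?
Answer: 207374/3337 ≈ 62.144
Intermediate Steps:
D = 11 (D = -39 + 50 = 11)
D + (((-14 - 28)/(-37 - 10) - 75)/((30 - 23) + 64))*(-49) = 11 + (((-14 - 28)/(-37 - 10) - 75)/((30 - 23) + 64))*(-49) = 11 + ((-42/(-47) - 75)/(7 + 64))*(-49) = 11 + ((-42*(-1/47) - 75)/71)*(-49) = 11 + ((42/47 - 75)*(1/71))*(-49) = 11 - 3483/47*1/71*(-49) = 11 - 3483/3337*(-49) = 11 + 170667/3337 = 207374/3337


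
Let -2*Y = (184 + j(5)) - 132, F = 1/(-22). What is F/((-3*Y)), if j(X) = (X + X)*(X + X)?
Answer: -1/5016 ≈ -0.00019936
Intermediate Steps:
F = -1/22 ≈ -0.045455
j(X) = 4*X² (j(X) = (2*X)*(2*X) = 4*X²)
Y = -76 (Y = -((184 + 4*5²) - 132)/2 = -((184 + 4*25) - 132)/2 = -((184 + 100) - 132)/2 = -(284 - 132)/2 = -½*152 = -76)
F/((-3*Y)) = -1/(22*((-3*(-76)))) = -1/22/228 = -1/22*1/228 = -1/5016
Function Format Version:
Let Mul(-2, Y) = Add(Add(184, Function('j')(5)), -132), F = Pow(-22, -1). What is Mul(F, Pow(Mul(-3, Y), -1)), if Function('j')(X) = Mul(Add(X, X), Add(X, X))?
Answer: Rational(-1, 5016) ≈ -0.00019936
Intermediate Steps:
F = Rational(-1, 22) ≈ -0.045455
Function('j')(X) = Mul(4, Pow(X, 2)) (Function('j')(X) = Mul(Mul(2, X), Mul(2, X)) = Mul(4, Pow(X, 2)))
Y = -76 (Y = Mul(Rational(-1, 2), Add(Add(184, Mul(4, Pow(5, 2))), -132)) = Mul(Rational(-1, 2), Add(Add(184, Mul(4, 25)), -132)) = Mul(Rational(-1, 2), Add(Add(184, 100), -132)) = Mul(Rational(-1, 2), Add(284, -132)) = Mul(Rational(-1, 2), 152) = -76)
Mul(F, Pow(Mul(-3, Y), -1)) = Mul(Rational(-1, 22), Pow(Mul(-3, -76), -1)) = Mul(Rational(-1, 22), Pow(228, -1)) = Mul(Rational(-1, 22), Rational(1, 228)) = Rational(-1, 5016)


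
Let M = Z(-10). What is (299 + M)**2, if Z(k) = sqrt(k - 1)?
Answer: (299 + I*sqrt(11))**2 ≈ 89390.0 + 1983.0*I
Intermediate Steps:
Z(k) = sqrt(-1 + k)
M = I*sqrt(11) (M = sqrt(-1 - 10) = sqrt(-11) = I*sqrt(11) ≈ 3.3166*I)
(299 + M)**2 = (299 + I*sqrt(11))**2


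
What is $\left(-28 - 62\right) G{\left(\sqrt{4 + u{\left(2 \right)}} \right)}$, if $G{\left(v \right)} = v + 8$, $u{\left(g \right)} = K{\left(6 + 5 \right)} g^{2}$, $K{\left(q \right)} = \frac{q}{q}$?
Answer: $-720 - 180 \sqrt{2} \approx -974.56$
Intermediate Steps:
$K{\left(q \right)} = 1$
$u{\left(g \right)} = g^{2}$ ($u{\left(g \right)} = 1 g^{2} = g^{2}$)
$G{\left(v \right)} = 8 + v$
$\left(-28 - 62\right) G{\left(\sqrt{4 + u{\left(2 \right)}} \right)} = \left(-28 - 62\right) \left(8 + \sqrt{4 + 2^{2}}\right) = - 90 \left(8 + \sqrt{4 + 4}\right) = - 90 \left(8 + \sqrt{8}\right) = - 90 \left(8 + 2 \sqrt{2}\right) = -720 - 180 \sqrt{2}$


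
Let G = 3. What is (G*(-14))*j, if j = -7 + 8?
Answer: -42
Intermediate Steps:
j = 1
(G*(-14))*j = (3*(-14))*1 = -42*1 = -42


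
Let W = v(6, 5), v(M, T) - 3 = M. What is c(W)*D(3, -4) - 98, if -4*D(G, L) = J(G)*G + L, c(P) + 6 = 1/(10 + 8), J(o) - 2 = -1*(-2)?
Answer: -775/9 ≈ -86.111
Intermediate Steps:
J(o) = 4 (J(o) = 2 - 1*(-2) = 2 + 2 = 4)
v(M, T) = 3 + M
W = 9 (W = 3 + 6 = 9)
c(P) = -107/18 (c(P) = -6 + 1/(10 + 8) = -6 + 1/18 = -107/18)
D(G, L) = -G - L/4 (D(G, L) = -(4*G + L)/4 = -(L + 4*G)/4 = -G - L/4)
c(W)*D(3, -4) - 98 = -107*(-1*3 - ¼*(-4))/18 - 98 = -107*(-3 + 1)/18 - 98 = -107/18*(-2) - 98 = 107/9 - 98 = -775/9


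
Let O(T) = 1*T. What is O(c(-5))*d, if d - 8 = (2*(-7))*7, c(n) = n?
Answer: 450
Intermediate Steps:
O(T) = T
d = -90 (d = 8 + (2*(-7))*7 = 8 - 14*7 = 8 - 98 = -90)
O(c(-5))*d = -5*(-90) = 450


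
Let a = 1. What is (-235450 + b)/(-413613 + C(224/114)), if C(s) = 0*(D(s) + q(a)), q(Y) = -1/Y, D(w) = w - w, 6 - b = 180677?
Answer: 138707/137871 ≈ 1.0061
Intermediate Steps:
b = -180671 (b = 6 - 1*180677 = 6 - 180677 = -180671)
D(w) = 0
C(s) = 0 (C(s) = 0*(0 - 1/1) = 0*(0 - 1*1) = 0*(0 - 1) = 0*(-1) = 0)
(-235450 + b)/(-413613 + C(224/114)) = (-235450 - 180671)/(-413613 + 0) = -416121/(-413613) = -416121*(-1/413613) = 138707/137871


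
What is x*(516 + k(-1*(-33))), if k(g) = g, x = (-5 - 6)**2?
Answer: 66429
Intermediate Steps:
x = 121 (x = (-11)**2 = 121)
x*(516 + k(-1*(-33))) = 121*(516 - 1*(-33)) = 121*(516 + 33) = 121*549 = 66429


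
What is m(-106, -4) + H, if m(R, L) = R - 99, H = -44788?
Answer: -44993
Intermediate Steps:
m(R, L) = -99 + R
m(-106, -4) + H = (-99 - 106) - 44788 = -205 - 44788 = -44993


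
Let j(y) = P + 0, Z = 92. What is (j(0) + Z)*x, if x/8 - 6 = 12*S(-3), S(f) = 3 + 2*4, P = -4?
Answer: 97152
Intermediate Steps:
S(f) = 11 (S(f) = 3 + 8 = 11)
x = 1104 (x = 48 + 8*(12*11) = 48 + 8*132 = 48 + 1056 = 1104)
j(y) = -4 (j(y) = -4 + 0 = -4)
(j(0) + Z)*x = (-4 + 92)*1104 = 88*1104 = 97152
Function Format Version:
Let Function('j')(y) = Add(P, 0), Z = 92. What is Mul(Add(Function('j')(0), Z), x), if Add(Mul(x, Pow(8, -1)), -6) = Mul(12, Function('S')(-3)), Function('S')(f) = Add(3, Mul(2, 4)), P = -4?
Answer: 97152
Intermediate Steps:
Function('S')(f) = 11 (Function('S')(f) = Add(3, 8) = 11)
x = 1104 (x = Add(48, Mul(8, Mul(12, 11))) = Add(48, Mul(8, 132)) = Add(48, 1056) = 1104)
Function('j')(y) = -4 (Function('j')(y) = Add(-4, 0) = -4)
Mul(Add(Function('j')(0), Z), x) = Mul(Add(-4, 92), 1104) = Mul(88, 1104) = 97152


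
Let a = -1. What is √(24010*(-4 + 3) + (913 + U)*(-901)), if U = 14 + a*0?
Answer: I*√859237 ≈ 926.95*I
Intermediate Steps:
U = 14 (U = 14 - 1*0 = 14 + 0 = 14)
√(24010*(-4 + 3) + (913 + U)*(-901)) = √(24010*(-4 + 3) + (913 + 14)*(-901)) = √(24010*(-1) + 927*(-901)) = √(-24010 - 835227) = √(-859237) = I*√859237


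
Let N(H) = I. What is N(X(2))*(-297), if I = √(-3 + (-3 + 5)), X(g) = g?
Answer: -297*I ≈ -297.0*I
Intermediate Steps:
I
N(H) = I
N(X(2))*(-297) = I*(-297) = -297*I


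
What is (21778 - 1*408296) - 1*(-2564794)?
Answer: 2178276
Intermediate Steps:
(21778 - 1*408296) - 1*(-2564794) = (21778 - 408296) + 2564794 = -386518 + 2564794 = 2178276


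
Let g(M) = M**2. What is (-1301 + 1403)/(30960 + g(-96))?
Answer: 17/6696 ≈ 0.0025388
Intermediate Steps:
(-1301 + 1403)/(30960 + g(-96)) = (-1301 + 1403)/(30960 + (-96)**2) = 102/(30960 + 9216) = 102/40176 = 102*(1/40176) = 17/6696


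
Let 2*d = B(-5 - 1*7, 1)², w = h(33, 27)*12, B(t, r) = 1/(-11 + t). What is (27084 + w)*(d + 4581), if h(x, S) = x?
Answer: 66593644260/529 ≈ 1.2589e+8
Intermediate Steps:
w = 396 (w = 33*12 = 396)
d = 1/1058 (d = (1/(-11 + (-5 - 1*7)))²/2 = (1/(-11 + (-5 - 7)))²/2 = (1/(-11 - 12))²/2 = (1/(-23))²/2 = (-1/23)²/2 = (½)*(1/529) = 1/1058 ≈ 0.00094518)
(27084 + w)*(d + 4581) = (27084 + 396)*(1/1058 + 4581) = 27480*(4846699/1058) = 66593644260/529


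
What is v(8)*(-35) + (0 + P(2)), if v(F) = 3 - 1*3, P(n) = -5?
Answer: -5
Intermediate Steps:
v(F) = 0 (v(F) = 3 - 3 = 0)
v(8)*(-35) + (0 + P(2)) = 0*(-35) + (0 - 5) = 0 - 5 = -5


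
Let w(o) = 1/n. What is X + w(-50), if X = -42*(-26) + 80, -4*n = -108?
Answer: 31645/27 ≈ 1172.0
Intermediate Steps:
n = 27 (n = -1/4*(-108) = 27)
w(o) = 1/27
X = 1172 (X = 1092 + 80 = 1172)
X + w(-50) = 1172 + 1/27 = 31645/27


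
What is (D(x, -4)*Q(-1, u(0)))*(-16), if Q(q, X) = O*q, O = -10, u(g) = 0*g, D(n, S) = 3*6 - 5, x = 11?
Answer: -2080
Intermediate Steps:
D(n, S) = 13 (D(n, S) = 18 - 5 = 13)
u(g) = 0
Q(q, X) = -10*q
(D(x, -4)*Q(-1, u(0)))*(-16) = (13*(-10*(-1)))*(-16) = (13*10)*(-16) = 130*(-16) = -2080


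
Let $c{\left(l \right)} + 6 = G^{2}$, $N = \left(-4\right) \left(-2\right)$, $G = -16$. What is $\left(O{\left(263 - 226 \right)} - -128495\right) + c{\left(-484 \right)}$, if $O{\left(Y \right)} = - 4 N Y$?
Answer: $127561$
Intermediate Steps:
$N = 8$
$O{\left(Y \right)} = - 32 Y$ ($O{\left(Y \right)} = \left(-4\right) 8 Y = - 32 Y$)
$c{\left(l \right)} = 250$ ($c{\left(l \right)} = -6 + \left(-16\right)^{2} = -6 + 256 = 250$)
$\left(O{\left(263 - 226 \right)} - -128495\right) + c{\left(-484 \right)} = \left(- 32 \left(263 - 226\right) - -128495\right) + 250 = \left(\left(-32\right) 37 + 128495\right) + 250 = \left(-1184 + 128495\right) + 250 = 127311 + 250 = 127561$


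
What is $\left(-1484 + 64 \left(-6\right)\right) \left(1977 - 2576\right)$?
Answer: $1118932$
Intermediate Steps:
$\left(-1484 + 64 \left(-6\right)\right) \left(1977 - 2576\right) = \left(-1484 - 384\right) \left(1977 - 2576\right) = - 1868 \left(1977 - 2576\right) = \left(-1868\right) \left(-599\right) = 1118932$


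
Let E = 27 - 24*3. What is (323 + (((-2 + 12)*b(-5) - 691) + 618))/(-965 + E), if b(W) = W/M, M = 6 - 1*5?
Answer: -20/101 ≈ -0.19802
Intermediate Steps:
M = 1 (M = 6 - 5 = 1)
b(W) = W (b(W) = W/1 = W*1 = W)
E = -45 (E = 27 - 72 = -45)
(323 + (((-2 + 12)*b(-5) - 691) + 618))/(-965 + E) = (323 + (((-2 + 12)*(-5) - 691) + 618))/(-965 - 45) = (323 + ((10*(-5) - 691) + 618))/(-1010) = (323 + ((-50 - 691) + 618))*(-1/1010) = (323 + (-741 + 618))*(-1/1010) = (323 - 123)*(-1/1010) = 200*(-1/1010) = -20/101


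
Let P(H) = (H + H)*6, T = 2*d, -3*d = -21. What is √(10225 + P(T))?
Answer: √10393 ≈ 101.95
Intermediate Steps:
d = 7 (d = -⅓*(-21) = 7)
T = 14 (T = 2*7 = 14)
P(H) = 12*H (P(H) = (2*H)*6 = 12*H)
√(10225 + P(T)) = √(10225 + 12*14) = √(10225 + 168) = √10393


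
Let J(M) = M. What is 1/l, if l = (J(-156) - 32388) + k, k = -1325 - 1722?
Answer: -1/35591 ≈ -2.8097e-5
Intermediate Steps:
k = -3047
l = -35591 (l = (-156 - 32388) - 3047 = -32544 - 3047 = -35591)
1/l = 1/(-35591) = -1/35591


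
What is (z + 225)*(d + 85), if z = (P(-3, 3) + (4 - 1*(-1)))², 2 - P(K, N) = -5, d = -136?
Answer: -18819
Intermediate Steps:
P(K, N) = 7 (P(K, N) = 2 - 1*(-5) = 2 + 5 = 7)
z = 144 (z = (7 + (4 - 1*(-1)))² = (7 + (4 + 1))² = (7 + 5)² = 12² = 144)
(z + 225)*(d + 85) = (144 + 225)*(-136 + 85) = 369*(-51) = -18819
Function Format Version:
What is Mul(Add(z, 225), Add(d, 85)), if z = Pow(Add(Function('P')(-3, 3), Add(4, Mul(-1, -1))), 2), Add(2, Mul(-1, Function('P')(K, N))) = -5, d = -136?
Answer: -18819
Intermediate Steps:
Function('P')(K, N) = 7 (Function('P')(K, N) = Add(2, Mul(-1, -5)) = Add(2, 5) = 7)
z = 144 (z = Pow(Add(7, Add(4, Mul(-1, -1))), 2) = Pow(Add(7, Add(4, 1)), 2) = Pow(Add(7, 5), 2) = Pow(12, 2) = 144)
Mul(Add(z, 225), Add(d, 85)) = Mul(Add(144, 225), Add(-136, 85)) = Mul(369, -51) = -18819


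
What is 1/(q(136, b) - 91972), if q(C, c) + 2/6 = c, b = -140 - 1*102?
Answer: -3/276643 ≈ -1.0844e-5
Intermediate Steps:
b = -242 (b = -140 - 102 = -242)
q(C, c) = -⅓ + c
1/(q(136, b) - 91972) = 1/((-⅓ - 242) - 91972) = 1/(-727/3 - 91972) = 1/(-276643/3) = -3/276643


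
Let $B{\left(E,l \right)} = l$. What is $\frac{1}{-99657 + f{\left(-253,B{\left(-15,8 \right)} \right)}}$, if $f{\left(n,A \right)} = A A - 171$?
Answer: $- \frac{1}{99764} \approx -1.0024 \cdot 10^{-5}$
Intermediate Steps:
$f{\left(n,A \right)} = -171 + A^{2}$ ($f{\left(n,A \right)} = A^{2} - 171 = -171 + A^{2}$)
$\frac{1}{-99657 + f{\left(-253,B{\left(-15,8 \right)} \right)}} = \frac{1}{-99657 - \left(171 - 8^{2}\right)} = \frac{1}{-99657 + \left(-171 + 64\right)} = \frac{1}{-99657 - 107} = \frac{1}{-99764} = - \frac{1}{99764}$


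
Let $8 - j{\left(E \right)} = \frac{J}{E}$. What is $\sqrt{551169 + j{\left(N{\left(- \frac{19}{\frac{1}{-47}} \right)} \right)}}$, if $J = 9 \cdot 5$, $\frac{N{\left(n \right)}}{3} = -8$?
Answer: $\frac{\sqrt{8818862}}{4} \approx 742.41$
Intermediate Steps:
$N{\left(n \right)} = -24$ ($N{\left(n \right)} = 3 \left(-8\right) = -24$)
$J = 45$
$j{\left(E \right)} = 8 - \frac{45}{E}$
$\sqrt{551169 + j{\left(N{\left(- \frac{19}{\frac{1}{-47}} \right)} \right)}} = \sqrt{551169 + \left(8 - \frac{45}{-24}\right)} = \sqrt{551169 + \left(8 - - \frac{15}{8}\right)} = \sqrt{551169 + \left(8 + \frac{15}{8}\right)} = \sqrt{551169 + \frac{79}{8}} = \sqrt{\frac{4409431}{8}} = \frac{\sqrt{8818862}}{4}$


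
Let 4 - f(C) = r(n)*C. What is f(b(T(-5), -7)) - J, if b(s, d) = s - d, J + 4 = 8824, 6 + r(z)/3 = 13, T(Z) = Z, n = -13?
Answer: -8858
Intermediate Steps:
r(z) = 21 (r(z) = -18 + 3*13 = -18 + 39 = 21)
J = 8820 (J = -4 + 8824 = 8820)
f(C) = 4 - 21*C
f(b(T(-5), -7)) - J = (4 - 21*(-5 - 1*(-7))) - 1*8820 = (4 - 21*(-5 + 7)) - 8820 = (4 - 21*2) - 8820 = (4 - 42) - 8820 = -38 - 8820 = -8858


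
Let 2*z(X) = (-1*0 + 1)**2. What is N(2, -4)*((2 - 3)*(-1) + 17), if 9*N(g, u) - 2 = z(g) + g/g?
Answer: 7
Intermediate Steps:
z(X) = 1/2 (z(X) = (-1*0 + 1)**2/2 = (0 + 1)**2/2 = (1/2)*1**2 = (1/2)*1 = 1/2)
N(g, u) = 7/18 (N(g, u) = 2/9 + (1/2 + g/g)/9 = 2/9 + (1/2 + 1)/9 = 2/9 + (1/9)*(3/2) = 2/9 + 1/6 = 7/18)
N(2, -4)*((2 - 3)*(-1) + 17) = 7*((2 - 3)*(-1) + 17)/18 = 7*(-1*(-1) + 17)/18 = 7*(1 + 17)/18 = (7/18)*18 = 7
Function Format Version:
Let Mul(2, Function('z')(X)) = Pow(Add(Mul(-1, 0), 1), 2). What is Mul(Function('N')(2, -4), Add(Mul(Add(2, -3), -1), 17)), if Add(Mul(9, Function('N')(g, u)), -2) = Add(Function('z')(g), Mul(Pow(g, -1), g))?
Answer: 7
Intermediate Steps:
Function('z')(X) = Rational(1, 2) (Function('z')(X) = Mul(Rational(1, 2), Pow(Add(Mul(-1, 0), 1), 2)) = Mul(Rational(1, 2), Pow(Add(0, 1), 2)) = Mul(Rational(1, 2), Pow(1, 2)) = Mul(Rational(1, 2), 1) = Rational(1, 2))
Function('N')(g, u) = Rational(7, 18) (Function('N')(g, u) = Add(Rational(2, 9), Mul(Rational(1, 9), Add(Rational(1, 2), Mul(Pow(g, -1), g)))) = Add(Rational(2, 9), Mul(Rational(1, 9), Add(Rational(1, 2), 1))) = Add(Rational(2, 9), Mul(Rational(1, 9), Rational(3, 2))) = Add(Rational(2, 9), Rational(1, 6)) = Rational(7, 18))
Mul(Function('N')(2, -4), Add(Mul(Add(2, -3), -1), 17)) = Mul(Rational(7, 18), Add(Mul(Add(2, -3), -1), 17)) = Mul(Rational(7, 18), Add(Mul(-1, -1), 17)) = Mul(Rational(7, 18), Add(1, 17)) = Mul(Rational(7, 18), 18) = 7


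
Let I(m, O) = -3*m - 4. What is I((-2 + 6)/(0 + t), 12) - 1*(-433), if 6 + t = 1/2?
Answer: 4743/11 ≈ 431.18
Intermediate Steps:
t = -11/2 (t = -6 + 1/2 = -6 + ½ = -11/2 ≈ -5.5000)
I(m, O) = -4 - 3*m
I((-2 + 6)/(0 + t), 12) - 1*(-433) = (-4 - 3*(-2 + 6)/(0 - 11/2)) - 1*(-433) = (-4 - 12/(-11/2)) + 433 = (-4 - 12*(-2)/11) + 433 = (-4 - 3*(-8/11)) + 433 = (-4 + 24/11) + 433 = -20/11 + 433 = 4743/11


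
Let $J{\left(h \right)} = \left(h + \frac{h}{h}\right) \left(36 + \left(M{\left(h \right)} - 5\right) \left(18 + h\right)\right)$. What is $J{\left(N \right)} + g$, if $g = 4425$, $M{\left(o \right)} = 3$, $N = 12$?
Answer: $4113$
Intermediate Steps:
$J{\left(h \right)} = - 2 h \left(1 + h\right)$ ($J{\left(h \right)} = \left(h + \frac{h}{h}\right) \left(36 + \left(3 - 5\right) \left(18 + h\right)\right) = \left(h + 1\right) \left(36 - 2 \left(18 + h\right)\right) = \left(1 + h\right) \left(36 - \left(36 + 2 h\right)\right) = \left(1 + h\right) \left(- 2 h\right) = - 2 h \left(1 + h\right)$)
$J{\left(N \right)} + g = 2 \cdot 12 \left(-1 - 12\right) + 4425 = 2 \cdot 12 \left(-13\right) + 4425 = -312 + 4425 = 4113$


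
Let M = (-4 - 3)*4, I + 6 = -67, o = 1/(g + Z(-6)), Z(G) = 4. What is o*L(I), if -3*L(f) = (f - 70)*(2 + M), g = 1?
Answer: -3718/15 ≈ -247.87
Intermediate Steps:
o = ⅕ (o = 1/(1 + 4) = 1/5 = ⅕ ≈ 0.20000)
I = -73 (I = -6 - 67 = -73)
M = -28 (M = -7*4 = -28)
L(f) = -1820/3 + 26*f/3 (L(f) = -(f - 70)*(2 - 28)/3 = -(-70 + f)*(-26)/3 = -(1820 - 26*f)/3 = -1820/3 + 26*f/3)
o*L(I) = (-1820/3 + (26/3)*(-73))/5 = (-1820/3 - 1898/3)/5 = (⅕)*(-3718/3) = -3718/15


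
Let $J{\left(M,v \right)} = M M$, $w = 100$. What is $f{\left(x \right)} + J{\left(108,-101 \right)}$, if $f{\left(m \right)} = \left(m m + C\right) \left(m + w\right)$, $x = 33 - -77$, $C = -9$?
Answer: $2550774$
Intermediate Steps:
$J{\left(M,v \right)} = M^{2}$
$x = 110$ ($x = 33 + 77 = 110$)
$f{\left(m \right)} = \left(-9 + m^{2}\right) \left(100 + m\right)$ ($f{\left(m \right)} = \left(m m - 9\right) \left(m + 100\right) = \left(m^{2} - 9\right) \left(100 + m\right) = \left(-9 + m^{2}\right) \left(100 + m\right)$)
$f{\left(x \right)} + J{\left(108,-101 \right)} = \left(-900 + 110^{3} - 990 + 100 \cdot 110^{2}\right) + 108^{2} = \left(-900 + 1331000 - 990 + 100 \cdot 12100\right) + 11664 = \left(-900 + 1331000 - 990 + 1210000\right) + 11664 = 2539110 + 11664 = 2550774$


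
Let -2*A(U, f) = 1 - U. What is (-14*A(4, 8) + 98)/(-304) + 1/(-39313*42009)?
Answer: -6692920327/26423997072 ≈ -0.25329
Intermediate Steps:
A(U, f) = -½ + U/2 (A(U, f) = -(1 - U)/2 = -½ + U/2)
(-14*A(4, 8) + 98)/(-304) + 1/(-39313*42009) = (-14*(-½ + (½)*4) + 98)/(-304) + 1/(-39313*42009) = (-14*(-½ + 2) + 98)*(-1/304) - 1/39313*1/42009 = (-14*3/2 + 98)*(-1/304) - 1/1651499817 = (-21 + 98)*(-1/304) - 1/1651499817 = 77*(-1/304) - 1/1651499817 = -77/304 - 1/1651499817 = -6692920327/26423997072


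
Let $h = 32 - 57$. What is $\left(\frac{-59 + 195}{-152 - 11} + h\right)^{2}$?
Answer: $\frac{17732521}{26569} \approx 667.41$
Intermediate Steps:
$h = -25$ ($h = 32 - 57 = -25$)
$\left(\frac{-59 + 195}{-152 - 11} + h\right)^{2} = \left(\frac{-59 + 195}{-152 - 11} - 25\right)^{2} = \left(\frac{136}{-163} - 25\right)^{2} = \left(136 \left(- \frac{1}{163}\right) - 25\right)^{2} = \left(- \frac{136}{163} - 25\right)^{2} = \left(- \frac{4211}{163}\right)^{2} = \frac{17732521}{26569}$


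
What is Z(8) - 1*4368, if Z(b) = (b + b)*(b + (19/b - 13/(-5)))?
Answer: -20802/5 ≈ -4160.4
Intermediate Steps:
Z(b) = 2*b*(13/5 + b + 19/b) (Z(b) = (2*b)*(b + (19/b - 13*(-⅕))) = (2*b)*(b + (19/b + 13/5)) = (2*b)*(b + (13/5 + 19/b)) = (2*b)*(13/5 + b + 19/b) = 2*b*(13/5 + b + 19/b))
Z(8) - 1*4368 = (38 + 2*8² + (26/5)*8) - 1*4368 = (38 + 2*64 + 208/5) - 4368 = (38 + 128 + 208/5) - 4368 = 1038/5 - 4368 = -20802/5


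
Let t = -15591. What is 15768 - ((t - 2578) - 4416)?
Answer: 38353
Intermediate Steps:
15768 - ((t - 2578) - 4416) = 15768 - ((-15591 - 2578) - 4416) = 15768 - (-18169 - 4416) = 15768 - 1*(-22585) = 15768 + 22585 = 38353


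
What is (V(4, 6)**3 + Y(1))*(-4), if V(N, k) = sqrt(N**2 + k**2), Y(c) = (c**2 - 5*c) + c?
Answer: 12 - 416*sqrt(13) ≈ -1487.9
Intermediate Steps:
Y(c) = c**2 - 4*c
(V(4, 6)**3 + Y(1))*(-4) = ((sqrt(4**2 + 6**2))**3 + 1*(-4 + 1))*(-4) = ((sqrt(16 + 36))**3 + 1*(-3))*(-4) = ((sqrt(52))**3 - 3)*(-4) = ((2*sqrt(13))**3 - 3)*(-4) = (104*sqrt(13) - 3)*(-4) = (-3 + 104*sqrt(13))*(-4) = 12 - 416*sqrt(13)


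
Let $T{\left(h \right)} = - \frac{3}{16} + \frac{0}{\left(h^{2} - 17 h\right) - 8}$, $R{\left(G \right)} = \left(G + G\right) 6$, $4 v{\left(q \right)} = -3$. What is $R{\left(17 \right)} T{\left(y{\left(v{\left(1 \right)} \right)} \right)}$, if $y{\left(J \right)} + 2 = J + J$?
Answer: $- \frac{153}{4} \approx -38.25$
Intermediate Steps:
$v{\left(q \right)} = - \frac{3}{4}$ ($v{\left(q \right)} = \frac{1}{4} \left(-3\right) = - \frac{3}{4}$)
$y{\left(J \right)} = -2 + 2 J$ ($y{\left(J \right)} = -2 + \left(J + J\right) = -2 + 2 J$)
$R{\left(G \right)} = 12 G$ ($R{\left(G \right)} = 2 G 6 = 12 G$)
$T{\left(h \right)} = - \frac{3}{16}$ ($T{\left(h \right)} = \left(-3\right) \frac{1}{16} + \frac{0}{-8 + h^{2} - 17 h} = - \frac{3}{16} + 0 = - \frac{3}{16}$)
$R{\left(17 \right)} T{\left(y{\left(v{\left(1 \right)} \right)} \right)} = 12 \cdot 17 \left(- \frac{3}{16}\right) = 204 \left(- \frac{3}{16}\right) = - \frac{153}{4}$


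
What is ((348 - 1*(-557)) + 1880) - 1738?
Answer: 1047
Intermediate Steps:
((348 - 1*(-557)) + 1880) - 1738 = ((348 + 557) + 1880) - 1738 = (905 + 1880) - 1738 = 2785 - 1738 = 1047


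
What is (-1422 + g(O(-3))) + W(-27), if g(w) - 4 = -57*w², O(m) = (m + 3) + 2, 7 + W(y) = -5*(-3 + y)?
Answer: -1503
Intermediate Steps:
W(y) = 8 - 5*y (W(y) = -7 - 5*(-3 + y) = -7 + (15 - 5*y) = 8 - 5*y)
O(m) = 5 + m (O(m) = (3 + m) + 2 = 5 + m)
g(w) = 4 - 57*w²
(-1422 + g(O(-3))) + W(-27) = (-1422 + (4 - 57*(5 - 3)²)) + (8 - 5*(-27)) = (-1422 + (4 - 57*2²)) + (8 + 135) = (-1422 + (4 - 57*4)) + 143 = (-1422 + (4 - 228)) + 143 = (-1422 - 224) + 143 = -1646 + 143 = -1503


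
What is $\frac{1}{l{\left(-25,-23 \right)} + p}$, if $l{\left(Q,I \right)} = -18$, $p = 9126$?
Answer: $\frac{1}{9108} \approx 0.00010979$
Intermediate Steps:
$\frac{1}{l{\left(-25,-23 \right)} + p} = \frac{1}{-18 + 9126} = \frac{1}{9108}$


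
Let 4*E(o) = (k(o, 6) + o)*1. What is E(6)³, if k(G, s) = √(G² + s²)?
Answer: 189/8 + 135*√2/8 ≈ 47.490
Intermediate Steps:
E(o) = o/4 + √(36 + o²)/4 (E(o) = ((√(o² + 6²) + o)*1)/4 = ((√(o² + 36) + o)*1)/4 = ((√(36 + o²) + o)*1)/4 = ((o + √(36 + o²))*1)/4 = (o + √(36 + o²))/4 = o/4 + √(36 + o²)/4)
E(6)³ = ((¼)*6 + √(36 + 6²)/4)³ = (3/2 + √(36 + 36)/4)³ = (3/2 + √72/4)³ = (3/2 + (6*√2)/4)³ = (3/2 + 3*√2/2)³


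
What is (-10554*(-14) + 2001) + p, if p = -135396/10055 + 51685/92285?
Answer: 27790277996758/185585135 ≈ 1.4974e+5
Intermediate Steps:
p = -2395065437/185585135 (p = -135396*1/10055 + 51685*(1/92285) = -135396/10055 + 10337/18457 = -2395065437/185585135 ≈ -12.905)
(-10554*(-14) + 2001) + p = (-10554*(-14) + 2001) - 2395065437/185585135 = (147756 + 2001) - 2395065437/185585135 = 149757 - 2395065437/185585135 = 27790277996758/185585135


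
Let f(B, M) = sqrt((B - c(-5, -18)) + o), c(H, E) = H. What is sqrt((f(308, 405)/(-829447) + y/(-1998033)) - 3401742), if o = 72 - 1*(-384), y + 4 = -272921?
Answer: sqrt(-1962392016244867092684690297 - 695497819829503*sqrt(769))/24018296779 ≈ 1844.4*I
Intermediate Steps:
y = -272925 (y = -4 - 272921 = -272925)
o = 456 (o = 72 + 384 = 456)
f(B, M) = sqrt(461 + B) (f(B, M) = sqrt((B - 1*(-5)) + 456) = sqrt((B + 5) + 456) = sqrt((5 + B) + 456) = sqrt(461 + B))
sqrt((f(308, 405)/(-829447) + y/(-1998033)) - 3401742) = sqrt((sqrt(461 + 308)/(-829447) - 272925/(-1998033)) - 3401742) = sqrt((sqrt(769)*(-1/829447) - 272925*(-1/1998033)) - 3401742) = sqrt((-sqrt(769)/829447 + 90975/666011) - 3401742) = sqrt((90975/666011 - sqrt(769)/829447) - 3401742) = sqrt(-2265597500187/666011 - sqrt(769)/829447)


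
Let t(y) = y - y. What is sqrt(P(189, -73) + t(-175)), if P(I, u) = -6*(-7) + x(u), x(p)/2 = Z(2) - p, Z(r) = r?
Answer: 8*sqrt(3) ≈ 13.856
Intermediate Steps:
t(y) = 0
x(p) = 4 - 2*p (x(p) = 2*(2 - p) = 4 - 2*p)
P(I, u) = 46 - 2*u (P(I, u) = -6*(-7) + (4 - 2*u) = 42 + (4 - 2*u) = 46 - 2*u)
sqrt(P(189, -73) + t(-175)) = sqrt((46 - 2*(-73)) + 0) = sqrt((46 + 146) + 0) = sqrt(192 + 0) = sqrt(192) = 8*sqrt(3)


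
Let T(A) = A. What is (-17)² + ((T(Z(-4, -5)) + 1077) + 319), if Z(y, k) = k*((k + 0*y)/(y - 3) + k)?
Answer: 11945/7 ≈ 1706.4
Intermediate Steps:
Z(y, k) = k*(k + k/(-3 + y)) (Z(y, k) = k*((k + 0)/(-3 + y) + k) = k*(k/(-3 + y) + k) = k*(k + k/(-3 + y)))
(-17)² + ((T(Z(-4, -5)) + 1077) + 319) = (-17)² + (((-5)²*(-2 - 4)/(-3 - 4) + 1077) + 319) = 289 + ((25*(-6)/(-7) + 1077) + 319) = 289 + ((25*(-⅐)*(-6) + 1077) + 319) = 289 + ((150/7 + 1077) + 319) = 289 + (7689/7 + 319) = 289 + 9922/7 = 11945/7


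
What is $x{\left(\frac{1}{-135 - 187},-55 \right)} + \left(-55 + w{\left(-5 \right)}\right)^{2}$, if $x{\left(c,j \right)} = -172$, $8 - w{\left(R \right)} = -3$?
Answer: $1764$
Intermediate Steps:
$w{\left(R \right)} = 11$ ($w{\left(R \right)} = 8 - -3 = 8 + 3 = 11$)
$x{\left(\frac{1}{-135 - 187},-55 \right)} + \left(-55 + w{\left(-5 \right)}\right)^{2} = -172 + \left(-55 + 11\right)^{2} = -172 + \left(-44\right)^{2} = -172 + 1936 = 1764$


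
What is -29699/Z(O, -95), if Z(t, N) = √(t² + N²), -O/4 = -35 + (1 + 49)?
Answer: -29699*√505/2525 ≈ -264.32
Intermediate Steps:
O = -60 (O = -4*(-35 + (1 + 49)) = -4*(-35 + 50) = -4*15 = -60)
Z(t, N) = √(N² + t²)
-29699/Z(O, -95) = -29699/√((-95)² + (-60)²) = -29699/√(9025 + 3600) = -29699*√505/2525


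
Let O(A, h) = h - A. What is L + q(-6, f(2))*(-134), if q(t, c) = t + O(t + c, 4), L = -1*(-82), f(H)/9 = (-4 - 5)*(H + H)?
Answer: -43870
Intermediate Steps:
f(H) = -162*H (f(H) = 9*((-4 - 5)*(H + H)) = 9*(-18*H) = -162*H)
L = 82
q(t, c) = 4 - c (q(t, c) = t + (4 - (t + c)) = t + (4 - (c + t)) = t + (4 + (-c - t)) = t + (4 - c - t) = 4 - c)
L + q(-6, f(2))*(-134) = 82 + (4 - (-162)*2)*(-134) = 82 + (4 - 1*(-324))*(-134) = 82 + (4 + 324)*(-134) = 82 + 328*(-134) = 82 - 43952 = -43870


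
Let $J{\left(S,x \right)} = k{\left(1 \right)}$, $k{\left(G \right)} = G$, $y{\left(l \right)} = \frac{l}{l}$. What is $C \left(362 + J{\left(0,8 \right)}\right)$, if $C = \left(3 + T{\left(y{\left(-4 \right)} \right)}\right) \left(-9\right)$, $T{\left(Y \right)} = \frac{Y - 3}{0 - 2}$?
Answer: $-13068$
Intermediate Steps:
$y{\left(l \right)} = 1$
$J{\left(S,x \right)} = 1$
$T{\left(Y \right)} = \frac{3}{2} - \frac{Y}{2}$ ($T{\left(Y \right)} = \frac{-3 + Y}{-2} = \left(-3 + Y\right) \left(- \frac{1}{2}\right) = \frac{3}{2} - \frac{Y}{2}$)
$C = -36$ ($C = \left(3 + \left(\frac{3}{2} - \frac{1}{2}\right)\right) \left(-9\right) = \left(3 + 1\right) \left(-9\right) = 4 \left(-9\right) = -36$)
$C \left(362 + J{\left(0,8 \right)}\right) = - 36 \left(362 + 1\right) = \left(-36\right) 363 = -13068$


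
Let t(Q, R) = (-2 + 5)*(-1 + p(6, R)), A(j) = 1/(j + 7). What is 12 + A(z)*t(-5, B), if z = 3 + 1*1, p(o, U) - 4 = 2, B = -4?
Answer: 147/11 ≈ 13.364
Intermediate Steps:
p(o, U) = 6 (p(o, U) = 4 + 2 = 6)
z = 4 (z = 3 + 1 = 4)
A(j) = 1/(7 + j)
t(Q, R) = 15 (t(Q, R) = (-2 + 5)*(-1 + 6) = 3*5 = 15)
12 + A(z)*t(-5, B) = 12 + 15/(7 + 4) = 12 + 15/11 = 147/11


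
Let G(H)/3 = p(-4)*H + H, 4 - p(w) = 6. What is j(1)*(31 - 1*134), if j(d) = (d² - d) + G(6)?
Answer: 1854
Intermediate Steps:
p(w) = -2 (p(w) = 4 - 1*6 = 4 - 6 = -2)
G(H) = -3*H (G(H) = 3*(-2*H + H) = 3*(-H) = -3*H)
j(d) = -18 + d² - d (j(d) = (d² - d) - 3*6 = (d² - d) - 18 = -18 + d² - d)
j(1)*(31 - 1*134) = (-18 + 1² - 1*1)*(31 - 1*134) = (-18 + 1 - 1)*(31 - 134) = -18*(-103) = 1854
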